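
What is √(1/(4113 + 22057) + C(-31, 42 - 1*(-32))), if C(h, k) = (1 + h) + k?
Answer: √30134257770/26170 ≈ 6.6333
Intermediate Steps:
C(h, k) = 1 + h + k
√(1/(4113 + 22057) + C(-31, 42 - 1*(-32))) = √(1/(4113 + 22057) + (1 - 31 + (42 - 1*(-32)))) = √(1/26170 + (1 - 31 + (42 + 32))) = √(1/26170 + (1 - 31 + 74)) = √(1/26170 + 44) = √(1151481/26170) = √30134257770/26170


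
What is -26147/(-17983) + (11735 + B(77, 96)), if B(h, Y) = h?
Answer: 212441343/17983 ≈ 11813.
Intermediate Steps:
-26147/(-17983) + (11735 + B(77, 96)) = -26147/(-17983) + (11735 + 77) = -26147*(-1/17983) + 11812 = 26147/17983 + 11812 = 212441343/17983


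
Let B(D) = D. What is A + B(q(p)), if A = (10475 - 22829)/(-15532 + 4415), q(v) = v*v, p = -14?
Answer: 2191286/11117 ≈ 197.11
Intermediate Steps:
q(v) = v²
A = 12354/11117 (A = -12354/(-11117) = -12354*(-1/11117) = 12354/11117 ≈ 1.1113)
A + B(q(p)) = 12354/11117 + (-14)² = 12354/11117 + 196 = 2191286/11117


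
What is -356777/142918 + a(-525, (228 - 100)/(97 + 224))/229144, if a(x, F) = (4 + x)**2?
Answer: -21479752025/16374401096 ≈ -1.3118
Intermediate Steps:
-356777/142918 + a(-525, (228 - 100)/(97 + 224))/229144 = -356777/142918 + (4 - 525)**2/229144 = -356777*1/142918 + (-521)**2*(1/229144) = -356777/142918 + 271441*(1/229144) = -356777/142918 + 271441/229144 = -21479752025/16374401096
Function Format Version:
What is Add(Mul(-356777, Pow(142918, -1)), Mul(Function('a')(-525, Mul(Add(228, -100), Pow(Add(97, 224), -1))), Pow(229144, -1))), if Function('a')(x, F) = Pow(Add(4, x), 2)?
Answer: Rational(-21479752025, 16374401096) ≈ -1.3118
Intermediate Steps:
Add(Mul(-356777, Pow(142918, -1)), Mul(Function('a')(-525, Mul(Add(228, -100), Pow(Add(97, 224), -1))), Pow(229144, -1))) = Add(Mul(-356777, Pow(142918, -1)), Mul(Pow(Add(4, -525), 2), Pow(229144, -1))) = Add(Mul(-356777, Rational(1, 142918)), Mul(Pow(-521, 2), Rational(1, 229144))) = Add(Rational(-356777, 142918), Mul(271441, Rational(1, 229144))) = Add(Rational(-356777, 142918), Rational(271441, 229144)) = Rational(-21479752025, 16374401096)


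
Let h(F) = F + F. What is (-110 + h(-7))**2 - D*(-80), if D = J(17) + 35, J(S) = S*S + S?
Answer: 42656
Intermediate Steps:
J(S) = S + S**2 (J(S) = S**2 + S = S + S**2)
h(F) = 2*F
D = 341 (D = 17*(1 + 17) + 35 = 17*18 + 35 = 306 + 35 = 341)
(-110 + h(-7))**2 - D*(-80) = (-110 + 2*(-7))**2 - 341*(-80) = (-110 - 14)**2 - 1*(-27280) = (-124)**2 + 27280 = 15376 + 27280 = 42656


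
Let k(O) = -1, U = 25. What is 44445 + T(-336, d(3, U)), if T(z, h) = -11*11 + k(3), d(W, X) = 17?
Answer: 44323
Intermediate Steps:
T(z, h) = -122 (T(z, h) = -11*11 - 1 = -121 - 1 = -122)
44445 + T(-336, d(3, U)) = 44445 - 122 = 44323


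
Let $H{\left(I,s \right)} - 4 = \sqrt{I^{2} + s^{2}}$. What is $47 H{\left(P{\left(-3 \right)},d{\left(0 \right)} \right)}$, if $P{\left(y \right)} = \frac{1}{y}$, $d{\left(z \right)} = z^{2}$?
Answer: $\frac{611}{3} \approx 203.67$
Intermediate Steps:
$H{\left(I,s \right)} = 4 + \sqrt{I^{2} + s^{2}}$
$47 H{\left(P{\left(-3 \right)},d{\left(0 \right)} \right)} = 47 \left(4 + \sqrt{\left(\frac{1}{-3}\right)^{2} + \left(0^{2}\right)^{2}}\right) = 47 \left(4 + \sqrt{\left(- \frac{1}{3}\right)^{2} + 0^{2}}\right) = 47 \left(4 + \sqrt{\frac{1}{9} + 0}\right) = 47 \left(4 + \sqrt{\frac{1}{9}}\right) = 47 \left(4 + \frac{1}{3}\right) = 47 \cdot \frac{13}{3} = \frac{611}{3}$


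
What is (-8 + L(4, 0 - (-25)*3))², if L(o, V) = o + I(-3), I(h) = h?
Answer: 49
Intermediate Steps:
L(o, V) = -3 + o (L(o, V) = o - 3 = -3 + o)
(-8 + L(4, 0 - (-25)*3))² = (-8 + (-3 + 4))² = (-8 + 1)² = (-7)² = 49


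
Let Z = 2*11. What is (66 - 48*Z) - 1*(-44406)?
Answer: 43416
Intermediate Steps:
Z = 22
(66 - 48*Z) - 1*(-44406) = (66 - 48*22) - 1*(-44406) = (66 - 1056) + 44406 = -990 + 44406 = 43416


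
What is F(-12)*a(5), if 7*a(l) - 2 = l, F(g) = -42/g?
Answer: 7/2 ≈ 3.5000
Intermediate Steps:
a(l) = 2/7 + l/7
F(-12)*a(5) = (-42/(-12))*(2/7 + (⅐)*5) = (-42*(-1/12))*(2/7 + 5/7) = (7/2)*1 = 7/2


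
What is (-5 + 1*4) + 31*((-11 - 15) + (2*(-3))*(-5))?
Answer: 123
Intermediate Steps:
(-5 + 1*4) + 31*((-11 - 15) + (2*(-3))*(-5)) = (-5 + 4) + 31*(-26 - 6*(-5)) = -1 + 31*(-26 + 30) = -1 + 31*4 = -1 + 124 = 123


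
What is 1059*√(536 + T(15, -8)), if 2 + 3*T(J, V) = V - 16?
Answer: 353*√4746 ≈ 24319.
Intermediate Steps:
T(J, V) = -6 + V/3 (T(J, V) = -⅔ + (V - 16)/3 = -⅔ + (-16 + V)/3 = -⅔ + (-16/3 + V/3) = -6 + V/3)
1059*√(536 + T(15, -8)) = 1059*√(536 + (-6 + (⅓)*(-8))) = 1059*√(536 + (-6 - 8/3)) = 1059*√(536 - 26/3) = 1059*√(1582/3) = 1059*(√4746/3) = 353*√4746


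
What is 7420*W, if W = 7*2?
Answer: 103880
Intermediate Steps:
W = 14
7420*W = 7420*14 = 103880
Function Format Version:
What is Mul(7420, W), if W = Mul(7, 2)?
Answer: 103880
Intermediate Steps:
W = 14
Mul(7420, W) = Mul(7420, 14) = 103880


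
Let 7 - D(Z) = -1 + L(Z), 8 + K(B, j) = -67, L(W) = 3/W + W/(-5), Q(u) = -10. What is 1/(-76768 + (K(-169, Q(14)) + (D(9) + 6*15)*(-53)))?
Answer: -15/1231721 ≈ -1.2178e-5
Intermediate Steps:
L(W) = 3/W - W/5 (L(W) = 3/W + W*(-⅕) = 3/W - W/5)
K(B, j) = -75 (K(B, j) = -8 - 67 = -75)
D(Z) = 8 - 3/Z + Z/5 (D(Z) = 7 - (-1 + (3/Z - Z/5)) = 7 - (-1 + 3/Z - Z/5) = 7 + (1 - 3/Z + Z/5) = 8 - 3/Z + Z/5)
1/(-76768 + (K(-169, Q(14)) + (D(9) + 6*15)*(-53))) = 1/(-76768 + (-75 + ((8 - 3/9 + (⅕)*9) + 6*15)*(-53))) = 1/(-76768 + (-75 + ((8 - 3*⅑ + 9/5) + 90)*(-53))) = 1/(-76768 + (-75 + ((8 - ⅓ + 9/5) + 90)*(-53))) = 1/(-76768 + (-75 + (142/15 + 90)*(-53))) = 1/(-76768 + (-75 + (1492/15)*(-53))) = 1/(-76768 + (-75 - 79076/15)) = 1/(-76768 - 80201/15) = 1/(-1231721/15) = -15/1231721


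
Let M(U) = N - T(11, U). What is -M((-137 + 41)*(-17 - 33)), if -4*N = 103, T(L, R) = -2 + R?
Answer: 19295/4 ≈ 4823.8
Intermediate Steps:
N = -103/4 (N = -1/4*103 = -103/4 ≈ -25.750)
M(U) = -95/4 - U (M(U) = -103/4 - (-2 + U) = -103/4 + (2 - U) = -95/4 - U)
-M((-137 + 41)*(-17 - 33)) = -(-95/4 - (-137 + 41)*(-17 - 33)) = -(-95/4 - (-96)*(-50)) = -(-95/4 - 1*4800) = -(-95/4 - 4800) = -1*(-19295/4) = 19295/4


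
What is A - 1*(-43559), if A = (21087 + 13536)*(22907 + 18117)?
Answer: 1420417511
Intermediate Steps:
A = 1420373952 (A = 34623*41024 = 1420373952)
A - 1*(-43559) = 1420373952 - 1*(-43559) = 1420373952 + 43559 = 1420417511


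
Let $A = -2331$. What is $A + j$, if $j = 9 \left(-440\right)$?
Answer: $-6291$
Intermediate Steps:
$j = -3960$
$A + j = -2331 - 3960 = -6291$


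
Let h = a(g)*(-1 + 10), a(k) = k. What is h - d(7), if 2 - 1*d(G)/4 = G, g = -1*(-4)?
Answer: 56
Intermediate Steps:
g = 4
d(G) = 8 - 4*G
h = 36 (h = 4*(-1 + 10) = 4*9 = 36)
h - d(7) = 36 - (8 - 4*7) = 36 - (8 - 28) = 36 - 1*(-20) = 36 + 20 = 56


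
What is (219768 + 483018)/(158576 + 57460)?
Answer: 117131/36006 ≈ 3.2531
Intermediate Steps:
(219768 + 483018)/(158576 + 57460) = 702786/216036 = 702786*(1/216036) = 117131/36006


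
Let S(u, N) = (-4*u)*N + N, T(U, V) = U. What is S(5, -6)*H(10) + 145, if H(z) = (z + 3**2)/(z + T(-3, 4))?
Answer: 3181/7 ≈ 454.43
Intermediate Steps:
S(u, N) = N - 4*N*u (S(u, N) = -4*N*u + N = N - 4*N*u)
H(z) = (9 + z)/(-3 + z) (H(z) = (z + 3**2)/(z - 3) = (z + 9)/(-3 + z) = (9 + z)/(-3 + z))
S(5, -6)*H(10) + 145 = (-6*(1 - 4*5))*((9 + 10)/(-3 + 10)) + 145 = (-6*(1 - 20))*(19/7) + 145 = (-6*(-19))*((1/7)*19) + 145 = 114*(19/7) + 145 = 2166/7 + 145 = 3181/7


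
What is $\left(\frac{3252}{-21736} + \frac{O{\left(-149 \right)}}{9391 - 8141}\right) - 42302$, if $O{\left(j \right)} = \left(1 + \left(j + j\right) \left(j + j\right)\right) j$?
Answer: $- \frac{17961987019}{339625} \approx -52888.0$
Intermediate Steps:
$O{\left(j \right)} = j \left(1 + 4 j^{2}\right)$ ($O{\left(j \right)} = \left(1 + 2 j 2 j\right) j = \left(1 + 4 j^{2}\right) j = j \left(1 + 4 j^{2}\right)$)
$\left(\frac{3252}{-21736} + \frac{O{\left(-149 \right)}}{9391 - 8141}\right) - 42302 = \left(\frac{3252}{-21736} + \frac{-149 + 4 \left(-149\right)^{3}}{9391 - 8141}\right) - 42302 = \left(3252 \left(- \frac{1}{21736}\right) + \frac{-149 + 4 \left(-3307949\right)}{9391 - 8141}\right) - 42302 = \left(- \frac{813}{5434} + \frac{-149 - 13231796}{1250}\right) - 42302 = \left(- \frac{813}{5434} - \frac{2646389}{250}\right) - 42302 = - \frac{3595170269}{339625} - 42302 = - \frac{17961987019}{339625}$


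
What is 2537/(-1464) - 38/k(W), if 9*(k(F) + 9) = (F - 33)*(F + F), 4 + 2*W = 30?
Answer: -1024049/879864 ≈ -1.1639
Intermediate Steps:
W = 13 (W = -2 + (½)*30 = -2 + 15 = 13)
k(F) = -9 + 2*F*(-33 + F)/9 (k(F) = -9 + ((F - 33)*(F + F))/9 = -9 + ((-33 + F)*(2*F))/9 = -9 + (2*F*(-33 + F))/9 = -9 + 2*F*(-33 + F)/9)
2537/(-1464) - 38/k(W) = 2537/(-1464) - 38/(-9 - 22/3*13 + (2/9)*13²) = 2537*(-1/1464) - 38/(-9 - 286/3 + (2/9)*169) = -2537/1464 - 38/(-9 - 286/3 + 338/9) = -2537/1464 - 38/(-601/9) = -2537/1464 - 38*(-9/601) = -2537/1464 + 342/601 = -1024049/879864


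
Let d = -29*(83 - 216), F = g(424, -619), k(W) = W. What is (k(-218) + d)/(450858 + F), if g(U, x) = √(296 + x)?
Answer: 1640672262/203272936487 - 3639*I*√323/203272936487 ≈ 0.0080713 - 3.2174e-7*I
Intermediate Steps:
F = I*√323 (F = √(296 - 619) = √(-323) = I*√323 ≈ 17.972*I)
d = 3857 (d = -29*(-133) = 3857)
(k(-218) + d)/(450858 + F) = (-218 + 3857)/(450858 + I*√323) = 3639/(450858 + I*√323)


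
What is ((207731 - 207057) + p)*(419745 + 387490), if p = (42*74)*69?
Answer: 173657236610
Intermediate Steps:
p = 214452 (p = 3108*69 = 214452)
((207731 - 207057) + p)*(419745 + 387490) = ((207731 - 207057) + 214452)*(419745 + 387490) = (674 + 214452)*807235 = 215126*807235 = 173657236610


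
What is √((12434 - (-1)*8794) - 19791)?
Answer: √1437 ≈ 37.908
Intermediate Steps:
√((12434 - (-1)*8794) - 19791) = √((12434 - 1*(-8794)) - 19791) = √((12434 + 8794) - 19791) = √(21228 - 19791) = √1437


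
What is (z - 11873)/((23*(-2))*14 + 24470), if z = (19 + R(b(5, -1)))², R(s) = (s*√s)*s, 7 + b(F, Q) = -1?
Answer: -7380/3971 + 128*I*√2/627 ≈ -1.8585 + 0.28871*I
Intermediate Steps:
b(F, Q) = -8 (b(F, Q) = -7 - 1 = -8)
R(s) = s^(5/2) (R(s) = s^(3/2)*s = s^(5/2))
z = (19 + 128*I*√2)² (z = (19 + (-8)^(5/2))² = (19 + 128*I*√2)² ≈ -32407.0 + 6878.7*I)
(z - 11873)/((23*(-2))*14 + 24470) = ((-32407 + 4864*I*√2) - 11873)/((23*(-2))*14 + 24470) = (-44280 + 4864*I*√2)/(-46*14 + 24470) = (-44280 + 4864*I*√2)/(-644 + 24470) = (-44280 + 4864*I*√2)/23826 = (-44280 + 4864*I*√2)*(1/23826) = -7380/3971 + 128*I*√2/627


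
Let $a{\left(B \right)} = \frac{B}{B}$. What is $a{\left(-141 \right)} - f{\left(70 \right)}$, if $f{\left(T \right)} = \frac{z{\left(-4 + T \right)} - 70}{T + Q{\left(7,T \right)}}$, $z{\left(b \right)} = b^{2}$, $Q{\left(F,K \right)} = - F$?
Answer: $- \frac{4223}{63} \approx -67.032$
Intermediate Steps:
$f{\left(T \right)} = \frac{-70 + \left(-4 + T\right)^{2}}{-7 + T}$ ($f{\left(T \right)} = \frac{\left(-4 + T\right)^{2} - 70}{T - 7} = \frac{-70 + \left(-4 + T\right)^{2}}{T - 7} = \frac{-70 + \left(-4 + T\right)^{2}}{-7 + T}$)
$a{\left(B \right)} = 1$
$a{\left(-141 \right)} - f{\left(70 \right)} = 1 - \frac{-70 + \left(-4 + 70\right)^{2}}{-7 + 70} = 1 - \frac{-70 + 66^{2}}{63} = 1 - \frac{-70 + 4356}{63} = 1 - \frac{1}{63} \cdot 4286 = 1 - \frac{4286}{63} = - \frac{4223}{63}$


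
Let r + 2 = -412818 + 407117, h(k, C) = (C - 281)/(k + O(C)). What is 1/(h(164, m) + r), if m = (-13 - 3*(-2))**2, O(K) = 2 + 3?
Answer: -169/964039 ≈ -0.00017530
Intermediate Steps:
O(K) = 5
m = 49 (m = (-13 + 6)**2 = (-7)**2 = 49)
h(k, C) = (-281 + C)/(5 + k) (h(k, C) = (C - 281)/(k + 5) = (-281 + C)/(5 + k))
r = -5703 (r = -2 + (-412818 + 407117) = -2 - 5701 = -5703)
1/(h(164, m) + r) = 1/((-281 + 49)/(5 + 164) - 5703) = 1/(-232/169 - 5703) = 1/(-964039/169) = -169/964039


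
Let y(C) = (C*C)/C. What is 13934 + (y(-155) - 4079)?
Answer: 9700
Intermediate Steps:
y(C) = C (y(C) = C²/C = C)
13934 + (y(-155) - 4079) = 13934 + (-155 - 4079) = 13934 - 4234 = 9700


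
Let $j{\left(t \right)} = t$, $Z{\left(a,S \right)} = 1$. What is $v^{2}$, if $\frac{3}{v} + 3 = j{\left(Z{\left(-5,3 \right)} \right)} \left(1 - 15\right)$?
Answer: $\frac{9}{289} \approx 0.031142$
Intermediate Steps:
$v = - \frac{3}{17}$ ($v = \frac{3}{-3 + 1 \left(1 - 15\right)} = \frac{3}{-3 + 1 \left(-14\right)} = \frac{3}{-3 - 14} = \frac{3}{-17} = 3 \left(- \frac{1}{17}\right) = - \frac{3}{17} \approx -0.17647$)
$v^{2} = \left(- \frac{3}{17}\right)^{2} = \frac{9}{289}$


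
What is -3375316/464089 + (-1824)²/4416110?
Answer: -6680876887948/1024734036895 ≈ -6.5196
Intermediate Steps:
-3375316/464089 + (-1824)²/4416110 = -3375316*1/464089 + 3326976*(1/4416110) = -3375316/464089 + 1663488/2208055 = -6680876887948/1024734036895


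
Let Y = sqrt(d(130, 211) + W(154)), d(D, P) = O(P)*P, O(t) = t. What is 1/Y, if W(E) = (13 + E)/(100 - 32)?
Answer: 2*sqrt(51469115)/3027595 ≈ 0.0047392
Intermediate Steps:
W(E) = 13/68 + E/68 (W(E) = (13 + E)/68 = (13 + E)*(1/68) = 13/68 + E/68)
d(D, P) = P**2 (d(D, P) = P*P = P**2)
Y = sqrt(51469115)/34 (Y = sqrt(211**2 + (13/68 + (1/68)*154)) = sqrt(44521 + (13/68 + 77/34)) = sqrt(44521 + 167/68) = sqrt(3027595/68) = sqrt(51469115)/34 ≈ 211.01)
1/Y = 1/(sqrt(51469115)/34) = 2*sqrt(51469115)/3027595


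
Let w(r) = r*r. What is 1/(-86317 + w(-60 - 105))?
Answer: -1/59092 ≈ -1.6923e-5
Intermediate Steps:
w(r) = r**2
1/(-86317 + w(-60 - 105)) = 1/(-86317 + (-60 - 105)**2) = 1/(-86317 + (-165)**2) = 1/(-86317 + 27225) = 1/(-59092) = -1/59092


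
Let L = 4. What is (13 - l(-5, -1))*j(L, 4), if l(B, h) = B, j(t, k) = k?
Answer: 72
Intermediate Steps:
(13 - l(-5, -1))*j(L, 4) = (13 - 1*(-5))*4 = (13 + 5)*4 = 18*4 = 72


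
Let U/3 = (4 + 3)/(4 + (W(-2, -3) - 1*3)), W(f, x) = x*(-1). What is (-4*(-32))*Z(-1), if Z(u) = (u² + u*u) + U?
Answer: 928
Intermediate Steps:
W(f, x) = -x
U = 21/4 (U = 3*((4 + 3)/(4 + (-1*(-3) - 1*3))) = 3*(7/(4 + (3 - 3))) = 3*(7/(4 + 0)) = 3*(7/4) = 21/4 ≈ 5.2500)
Z(u) = 21/4 + 2*u² (Z(u) = (u² + u*u) + 21/4 = (u² + u²) + 21/4 = 2*u² + 21/4 = 21/4 + 2*u²)
(-4*(-32))*Z(-1) = (-4*(-32))*(21/4 + 2*(-1)²) = 128*(21/4 + 2*1) = 128*(21/4 + 2) = 128*(29/4) = 928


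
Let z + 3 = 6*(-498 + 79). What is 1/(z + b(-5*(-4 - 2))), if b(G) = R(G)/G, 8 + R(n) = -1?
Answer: -10/25173 ≈ -0.00039725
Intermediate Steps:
R(n) = -9 (R(n) = -8 - 1 = -9)
z = -2517 (z = -3 + 6*(-498 + 79) = -3 + 6*(-419) = -3 - 2514 = -2517)
b(G) = -9/G
1/(z + b(-5*(-4 - 2))) = 1/(-2517 - 9*(-1/(5*(-4 - 2)))) = 1/(-2517 - 9/((-5*(-6)))) = 1/(-2517 - 9/30) = 1/(-2517 - 9*1/30) = 1/(-2517 - 3/10) = 1/(-25173/10) = -10/25173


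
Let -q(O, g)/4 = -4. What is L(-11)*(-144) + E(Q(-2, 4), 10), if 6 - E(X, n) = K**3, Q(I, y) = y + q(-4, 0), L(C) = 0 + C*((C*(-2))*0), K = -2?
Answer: 14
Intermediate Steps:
q(O, g) = 16 (q(O, g) = -4*(-4) = 16)
L(C) = 0 (L(C) = 0 + C*(-2*C*0) = 0 + C*0 = 0 + 0 = 0)
Q(I, y) = 16 + y (Q(I, y) = y + 16 = 16 + y)
E(X, n) = 14 (E(X, n) = 6 - 1*(-2)**3 = 6 - 1*(-8) = 6 + 8 = 14)
L(-11)*(-144) + E(Q(-2, 4), 10) = 0*(-144) + 14 = 0 + 14 = 14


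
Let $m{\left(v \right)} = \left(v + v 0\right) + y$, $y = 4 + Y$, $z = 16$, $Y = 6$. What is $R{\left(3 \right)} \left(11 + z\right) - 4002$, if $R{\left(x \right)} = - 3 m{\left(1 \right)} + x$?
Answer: $-4812$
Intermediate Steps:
$y = 10$ ($y = 4 + 6 = 10$)
$m{\left(v \right)} = 10 + v$ ($m{\left(v \right)} = \left(v + v 0\right) + 10 = \left(v + 0\right) + 10 = v + 10 = 10 + v$)
$R{\left(x \right)} = -33 + x$ ($R{\left(x \right)} = - 3 \left(10 + 1\right) + x = \left(-3\right) 11 + x = -33 + x$)
$R{\left(3 \right)} \left(11 + z\right) - 4002 = \left(-33 + 3\right) \left(11 + 16\right) - 4002 = \left(-30\right) 27 - 4002 = -810 - 4002 = -4812$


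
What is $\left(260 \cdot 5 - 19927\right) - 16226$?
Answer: $-34853$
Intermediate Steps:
$\left(260 \cdot 5 - 19927\right) - 16226 = \left(1300 - 19927\right) - 16226 = -18627 - 16226 = -34853$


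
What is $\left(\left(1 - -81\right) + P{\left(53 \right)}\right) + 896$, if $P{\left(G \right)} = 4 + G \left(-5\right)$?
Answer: $717$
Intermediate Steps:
$P{\left(G \right)} = 4 - 5 G$
$\left(\left(1 - -81\right) + P{\left(53 \right)}\right) + 896 = \left(\left(1 - -81\right) + \left(4 - 265\right)\right) + 896 = \left(\left(1 + 81\right) + \left(4 - 265\right)\right) + 896 = \left(82 - 261\right) + 896 = -179 + 896 = 717$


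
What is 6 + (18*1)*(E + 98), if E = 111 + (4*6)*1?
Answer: 4200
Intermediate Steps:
E = 135 (E = 111 + 24*1 = 111 + 24 = 135)
6 + (18*1)*(E + 98) = 6 + (18*1)*(135 + 98) = 6 + 18*233 = 6 + 4194 = 4200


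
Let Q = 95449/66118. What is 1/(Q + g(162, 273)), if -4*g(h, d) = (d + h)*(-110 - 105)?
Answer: 132236/3092033873 ≈ 4.2767e-5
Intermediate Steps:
g(h, d) = 215*d/4 + 215*h/4 (g(h, d) = -(d + h)*(-110 - 105)/4 = -(d + h)*(-215)/4 = -(-215*d - 215*h)/4 = 215*d/4 + 215*h/4)
Q = 95449/66118 (Q = 95449*(1/66118) = 95449/66118 ≈ 1.4436)
1/(Q + g(162, 273)) = 1/(95449/66118 + ((215/4)*273 + (215/4)*162)) = 1/(95449/66118 + (58695/4 + 17415/2)) = 1/(95449/66118 + 93525/4) = 1/(3092033873/132236) = 132236/3092033873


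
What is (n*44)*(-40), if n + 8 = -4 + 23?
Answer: -19360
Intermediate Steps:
n = 11 (n = -8 + (-4 + 23) = -8 + 19 = 11)
(n*44)*(-40) = (11*44)*(-40) = 484*(-40) = -19360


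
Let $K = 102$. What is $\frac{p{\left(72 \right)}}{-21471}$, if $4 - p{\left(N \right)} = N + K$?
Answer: $\frac{10}{1263} \approx 0.0079177$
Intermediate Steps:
$p{\left(N \right)} = -98 - N$ ($p{\left(N \right)} = 4 - \left(N + 102\right) = 4 - \left(102 + N\right) = -98 - N$)
$\frac{p{\left(72 \right)}}{-21471} = \frac{-98 - 72}{-21471} = \left(-98 - 72\right) \left(- \frac{1}{21471}\right) = \left(-170\right) \left(- \frac{1}{21471}\right) = \frac{10}{1263}$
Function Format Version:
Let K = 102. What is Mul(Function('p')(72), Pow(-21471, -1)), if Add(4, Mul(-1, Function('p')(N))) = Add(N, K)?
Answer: Rational(10, 1263) ≈ 0.0079177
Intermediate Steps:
Function('p')(N) = Add(-98, Mul(-1, N)) (Function('p')(N) = Add(4, Mul(-1, Add(N, 102))) = Add(4, Mul(-1, Add(102, N))) = Add(4, Add(-102, Mul(-1, N))) = Add(-98, Mul(-1, N)))
Mul(Function('p')(72), Pow(-21471, -1)) = Mul(Add(-98, Mul(-1, 72)), Pow(-21471, -1)) = Mul(Add(-98, -72), Rational(-1, 21471)) = Mul(-170, Rational(-1, 21471)) = Rational(10, 1263)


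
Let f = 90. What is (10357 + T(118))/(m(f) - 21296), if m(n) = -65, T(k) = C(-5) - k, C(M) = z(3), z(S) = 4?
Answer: -10243/21361 ≈ -0.47952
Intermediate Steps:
C(M) = 4
T(k) = 4 - k
(10357 + T(118))/(m(f) - 21296) = (10357 + (4 - 1*118))/(-65 - 21296) = (10357 + (4 - 118))/(-21361) = (10357 - 114)*(-1/21361) = 10243*(-1/21361) = -10243/21361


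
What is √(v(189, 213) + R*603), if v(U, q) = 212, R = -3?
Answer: I*√1597 ≈ 39.962*I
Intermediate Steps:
√(v(189, 213) + R*603) = √(212 - 3*603) = √(212 - 1809) = √(-1597) = I*√1597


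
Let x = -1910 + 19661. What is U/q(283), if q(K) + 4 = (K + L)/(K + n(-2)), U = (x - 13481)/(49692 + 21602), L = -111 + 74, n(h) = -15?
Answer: -40870/2103173 ≈ -0.019433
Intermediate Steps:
x = 17751
L = -37
U = 2135/35647 (U = (17751 - 13481)/(49692 + 21602) = 4270/71294 = 4270*(1/71294) = 2135/35647 ≈ 0.059893)
q(K) = -4 + (-37 + K)/(-15 + K) (q(K) = -4 + (K - 37)/(K - 15) = -4 + (-37 + K)/(-15 + K))
U/q(283) = 2135/(35647*(((23 - 3*283)/(-15 + 283)))) = 2135/(35647*(((23 - 849)/268))) = 2135/(35647*(((1/268)*(-826)))) = 2135/(35647*(-413/134)) = (2135/35647)*(-134/413) = -40870/2103173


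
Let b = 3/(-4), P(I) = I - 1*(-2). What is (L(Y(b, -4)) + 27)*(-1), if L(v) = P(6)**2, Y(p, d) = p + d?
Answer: -91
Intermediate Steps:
P(I) = 2 + I (P(I) = I + 2 = 2 + I)
b = -3/4 (b = 3*(-1/4) = -3/4 ≈ -0.75000)
Y(p, d) = d + p
L(v) = 64 (L(v) = (2 + 6)**2 = 8**2 = 64)
(L(Y(b, -4)) + 27)*(-1) = (64 + 27)*(-1) = 91*(-1) = -91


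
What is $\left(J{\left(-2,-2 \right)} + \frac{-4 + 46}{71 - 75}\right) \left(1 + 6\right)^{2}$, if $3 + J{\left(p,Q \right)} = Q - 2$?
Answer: $- \frac{1715}{2} \approx -857.5$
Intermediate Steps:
$J{\left(p,Q \right)} = -5 + Q$ ($J{\left(p,Q \right)} = -3 + \left(Q - 2\right) = -3 + \left(-2 + Q\right) = -5 + Q$)
$\left(J{\left(-2,-2 \right)} + \frac{-4 + 46}{71 - 75}\right) \left(1 + 6\right)^{2} = \left(\left(-5 - 2\right) + \frac{-4 + 46}{71 - 75}\right) \left(1 + 6\right)^{2} = \left(-7 + \frac{42}{-4}\right) 7^{2} = \left(-7 + 42 \left(- \frac{1}{4}\right)\right) 49 = \left(-7 - \frac{21}{2}\right) 49 = \left(- \frac{35}{2}\right) 49 = - \frac{1715}{2}$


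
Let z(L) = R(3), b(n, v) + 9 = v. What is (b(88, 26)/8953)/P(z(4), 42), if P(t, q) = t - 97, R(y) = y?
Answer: -17/841582 ≈ -2.0200e-5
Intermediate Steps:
b(n, v) = -9 + v
z(L) = 3
P(t, q) = -97 + t
(b(88, 26)/8953)/P(z(4), 42) = ((-9 + 26)/8953)/(-97 + 3) = (17*(1/8953))/(-94) = (17/8953)*(-1/94) = -17/841582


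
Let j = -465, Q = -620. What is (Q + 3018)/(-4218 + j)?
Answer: -2398/4683 ≈ -0.51206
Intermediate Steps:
(Q + 3018)/(-4218 + j) = (-620 + 3018)/(-4218 - 465) = 2398/(-4683) = 2398*(-1/4683) = -2398/4683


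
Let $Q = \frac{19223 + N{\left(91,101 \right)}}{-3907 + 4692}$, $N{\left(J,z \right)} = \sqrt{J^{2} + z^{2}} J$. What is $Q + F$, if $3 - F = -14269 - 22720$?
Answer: $\frac{29057943}{785} + \frac{91 \sqrt{18482}}{785} \approx 37032.0$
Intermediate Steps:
$N{\left(J,z \right)} = J \sqrt{J^{2} + z^{2}}$
$Q = \frac{19223}{785} + \frac{91 \sqrt{18482}}{785}$ ($Q = \frac{19223 + 91 \sqrt{91^{2} + 101^{2}}}{-3907 + 4692} = \frac{19223 + 91 \sqrt{8281 + 10201}}{785} = \left(19223 + 91 \sqrt{18482}\right) \frac{1}{785} = \frac{19223}{785} + \frac{91 \sqrt{18482}}{785} \approx 40.248$)
$F = 36992$ ($F = 3 - \left(-14269 - 22720\right) = 3 - -36989 = 3 + 36989 = 36992$)
$Q + F = \left(\frac{19223}{785} + \frac{91 \sqrt{18482}}{785}\right) + 36992 = \frac{29057943}{785} + \frac{91 \sqrt{18482}}{785}$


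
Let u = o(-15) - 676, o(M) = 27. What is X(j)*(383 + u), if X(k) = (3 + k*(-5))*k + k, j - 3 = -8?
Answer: 38570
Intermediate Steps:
j = -5 (j = 3 - 8 = -5)
u = -649 (u = 27 - 676 = -649)
X(k) = k + k*(3 - 5*k) (X(k) = (3 - 5*k)*k + k = k*(3 - 5*k) + k = k + k*(3 - 5*k))
X(j)*(383 + u) = (-5*(4 - 5*(-5)))*(383 - 649) = -5*(4 + 25)*(-266) = -5*29*(-266) = -145*(-266) = 38570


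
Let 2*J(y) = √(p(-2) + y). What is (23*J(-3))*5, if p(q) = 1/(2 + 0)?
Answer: 115*I*√10/4 ≈ 90.916*I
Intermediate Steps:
p(q) = ½ (p(q) = 1/2 = ½)
J(y) = √(½ + y)/2
(23*J(-3))*5 = (23*(√(2 + 4*(-3))/4))*5 = (23*(√(2 - 12)/4))*5 = (23*(√(-10)/4))*5 = (23*((I*√10)/4))*5 = (23*(I*√10/4))*5 = (23*I*√10/4)*5 = 115*I*√10/4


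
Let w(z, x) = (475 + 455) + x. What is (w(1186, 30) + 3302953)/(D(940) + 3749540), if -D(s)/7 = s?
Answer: 3303913/3742960 ≈ 0.88270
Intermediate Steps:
w(z, x) = 930 + x
D(s) = -7*s
(w(1186, 30) + 3302953)/(D(940) + 3749540) = ((930 + 30) + 3302953)/(-7*940 + 3749540) = (960 + 3302953)/(-6580 + 3749540) = 3303913/3742960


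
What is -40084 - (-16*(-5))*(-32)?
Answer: -37524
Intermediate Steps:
-40084 - (-16*(-5))*(-32) = -40084 - 80*(-32) = -40084 - 1*(-2560) = -40084 + 2560 = -37524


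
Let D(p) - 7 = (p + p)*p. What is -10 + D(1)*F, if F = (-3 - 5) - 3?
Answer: -109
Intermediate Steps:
D(p) = 7 + 2*p**2 (D(p) = 7 + (p + p)*p = 7 + (2*p)*p = 7 + 2*p**2)
F = -11 (F = -8 - 3 = -11)
-10 + D(1)*F = -10 + (7 + 2*1**2)*(-11) = -10 + (7 + 2*1)*(-11) = -10 + (7 + 2)*(-11) = -10 + 9*(-11) = -10 - 99 = -109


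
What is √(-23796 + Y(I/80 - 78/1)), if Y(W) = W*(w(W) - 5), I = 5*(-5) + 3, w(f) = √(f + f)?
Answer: √(-9361850 - 3131*I*√15655)/20 ≈ 3.2002 - 153.02*I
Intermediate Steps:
w(f) = √2*√f (w(f) = √(2*f) = √2*√f)
I = -22 (I = -25 + 3 = -22)
Y(W) = W*(-5 + √2*√W) (Y(W) = W*(√2*√W - 5) = W*(-5 + √2*√W))
√(-23796 + Y(I/80 - 78/1)) = √(-23796 + (-22/80 - 78/1)*(-5 + √2*√(-22/80 - 78/1))) = √(-23796 + (-22*1/80 - 78*1)*(-5 + √2*√(-22*1/80 - 78*1))) = √(-23796 + (-11/40 - 78)*(-5 + √2*√(-11/40 - 78))) = √(-23796 - 3131*(-5 + √2*√(-3131/40))/40) = √(-23796 - 3131*(-5 + √2*(I*√31310/20))/40) = √(-23796 - 3131*(-5 + I*√15655/10)/40) = √(-23796 + (3131/8 - 3131*I*√15655/400)) = √(-187237/8 - 3131*I*√15655/400)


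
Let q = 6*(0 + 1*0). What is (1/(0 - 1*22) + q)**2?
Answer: 1/484 ≈ 0.0020661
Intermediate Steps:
q = 0 (q = 6*(0 + 0) = 6*0 = 0)
(1/(0 - 1*22) + q)**2 = (1/(0 - 1*22) + 0)**2 = (1/(0 - 22) + 0)**2 = (1/(-22) + 0)**2 = (-1/22 + 0)**2 = (-1/22)**2 = 1/484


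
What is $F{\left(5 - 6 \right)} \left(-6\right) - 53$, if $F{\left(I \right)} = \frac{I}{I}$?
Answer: $-59$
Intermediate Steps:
$F{\left(I \right)} = 1$
$F{\left(5 - 6 \right)} \left(-6\right) - 53 = 1 \left(-6\right) - 53 = -6 - 53 = -59$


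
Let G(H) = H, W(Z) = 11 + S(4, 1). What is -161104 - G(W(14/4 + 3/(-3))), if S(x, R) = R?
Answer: -161116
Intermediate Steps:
W(Z) = 12 (W(Z) = 11 + 1 = 12)
-161104 - G(W(14/4 + 3/(-3))) = -161104 - 1*12 = -161104 - 12 = -161116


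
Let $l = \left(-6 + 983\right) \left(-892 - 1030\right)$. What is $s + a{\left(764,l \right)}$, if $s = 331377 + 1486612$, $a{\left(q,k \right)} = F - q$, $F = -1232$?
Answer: $1815993$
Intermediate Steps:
$l = -1877794$ ($l = 977 \left(-1922\right) = -1877794$)
$a{\left(q,k \right)} = -1232 - q$
$s = 1817989$
$s + a{\left(764,l \right)} = 1817989 - 1996 = 1815993$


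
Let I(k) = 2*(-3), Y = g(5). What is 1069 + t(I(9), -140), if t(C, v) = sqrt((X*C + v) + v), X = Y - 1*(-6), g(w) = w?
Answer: 1069 + I*sqrt(346) ≈ 1069.0 + 18.601*I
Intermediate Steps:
Y = 5
X = 11 (X = 5 - 1*(-6) = 5 + 6 = 11)
I(k) = -6
t(C, v) = sqrt(2*v + 11*C) (t(C, v) = sqrt((11*C + v) + v) = sqrt((v + 11*C) + v) = sqrt(2*v + 11*C))
1069 + t(I(9), -140) = 1069 + sqrt(2*(-140) + 11*(-6)) = 1069 + sqrt(-280 - 66) = 1069 + sqrt(-346) = 1069 + I*sqrt(346)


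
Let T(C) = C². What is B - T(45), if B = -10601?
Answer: -12626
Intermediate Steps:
B - T(45) = -10601 - 1*45² = -10601 - 1*2025 = -10601 - 2025 = -12626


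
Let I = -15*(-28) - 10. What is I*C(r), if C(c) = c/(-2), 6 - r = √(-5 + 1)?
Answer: -1230 + 410*I ≈ -1230.0 + 410.0*I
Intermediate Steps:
r = 6 - 2*I (r = 6 - √(-5 + 1) = 6 - √(-4) = 6 - 2*I ≈ 6.0 - 2.0*I)
I = 410 (I = 420 - 10 = 410)
C(c) = -c/2 (C(c) = c*(-½) = -c/2)
I*C(r) = 410*(-(6 - 2*I)/2) = 410*(-3 + I) = -1230 + 410*I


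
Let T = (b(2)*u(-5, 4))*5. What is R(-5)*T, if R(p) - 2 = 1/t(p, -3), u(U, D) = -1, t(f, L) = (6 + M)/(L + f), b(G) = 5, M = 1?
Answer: -150/7 ≈ -21.429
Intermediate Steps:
t(f, L) = 7/(L + f) (t(f, L) = (6 + 1)/(L + f) = 7/(L + f))
R(p) = 11/7 + p/7 (R(p) = 2 + 1/(7/(-3 + p)) = 2 + 1*(-3/7 + p/7) = 2 + (-3/7 + p/7) = 11/7 + p/7)
T = -25 (T = (5*(-1))*5 = -5*5 = -25)
R(-5)*T = (11/7 + (1/7)*(-5))*(-25) = (11/7 - 5/7)*(-25) = (6/7)*(-25) = -150/7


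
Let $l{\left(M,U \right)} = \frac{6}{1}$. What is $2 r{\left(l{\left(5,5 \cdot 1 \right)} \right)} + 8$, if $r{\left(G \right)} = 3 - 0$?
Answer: $14$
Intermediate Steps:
$l{\left(M,U \right)} = 6$ ($l{\left(M,U \right)} = 6 \cdot 1 = 6$)
$r{\left(G \right)} = 3$ ($r{\left(G \right)} = 3 + 0 = 3$)
$2 r{\left(l{\left(5,5 \cdot 1 \right)} \right)} + 8 = 2 \cdot 3 + 8 = 6 + 8 = 14$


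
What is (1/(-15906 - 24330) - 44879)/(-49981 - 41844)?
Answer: 361150289/738934140 ≈ 0.48874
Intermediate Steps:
(1/(-15906 - 24330) - 44879)/(-49981 - 41844) = (1/(-40236) - 44879)/(-91825) = (-1/40236 - 44879)*(-1/91825) = -1805751445/40236*(-1/91825) = 361150289/738934140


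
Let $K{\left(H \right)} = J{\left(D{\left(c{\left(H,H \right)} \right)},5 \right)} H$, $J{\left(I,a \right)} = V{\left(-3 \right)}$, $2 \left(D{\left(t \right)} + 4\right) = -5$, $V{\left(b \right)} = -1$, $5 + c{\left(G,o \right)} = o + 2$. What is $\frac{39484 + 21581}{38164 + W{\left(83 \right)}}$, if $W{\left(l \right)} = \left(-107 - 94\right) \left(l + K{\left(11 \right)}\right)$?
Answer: $\frac{61065}{23692} \approx 2.5775$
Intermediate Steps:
$c{\left(G,o \right)} = -3 + o$ ($c{\left(G,o \right)} = -5 + \left(o + 2\right) = -5 + \left(2 + o\right) = -3 + o$)
$D{\left(t \right)} = - \frac{13}{2}$ ($D{\left(t \right)} = -4 + \frac{1}{2} \left(-5\right) = -4 - \frac{5}{2} = - \frac{13}{2}$)
$J{\left(I,a \right)} = -1$
$K{\left(H \right)} = - H$
$W{\left(l \right)} = 2211 - 201 l$ ($W{\left(l \right)} = \left(-107 - 94\right) \left(l - 11\right) = - 201 \left(l - 11\right) = - 201 \left(-11 + l\right) = 2211 - 201 l$)
$\frac{39484 + 21581}{38164 + W{\left(83 \right)}} = \frac{39484 + 21581}{38164 + \left(2211 - 16683\right)} = \frac{61065}{38164 + \left(2211 - 16683\right)} = \frac{61065}{38164 - 14472} = \frac{61065}{23692}$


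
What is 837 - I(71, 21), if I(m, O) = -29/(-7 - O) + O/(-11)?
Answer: 258065/308 ≈ 837.87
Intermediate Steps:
I(m, O) = -29/(-7 - O) - O/11 (I(m, O) = -29/(-7 - O) + O*(-1/11) = -29/(-7 - O) - O/11)
837 - I(71, 21) = 837 - (319 - 1*21**2 - 7*21)/(11*(7 + 21)) = 837 - (319 - 1*441 - 147)/(11*28) = 837 - (319 - 441 - 147)/(11*28) = 837 - (-269)/(11*28) = 837 - 1*(-269/308) = 837 + 269/308 = 258065/308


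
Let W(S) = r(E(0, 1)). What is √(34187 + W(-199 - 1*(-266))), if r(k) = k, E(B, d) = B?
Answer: √34187 ≈ 184.90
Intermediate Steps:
W(S) = 0
√(34187 + W(-199 - 1*(-266))) = √(34187 + 0) = √34187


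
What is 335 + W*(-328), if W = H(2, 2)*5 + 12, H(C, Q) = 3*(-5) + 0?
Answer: 20999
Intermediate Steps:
H(C, Q) = -15 (H(C, Q) = -15 + 0 = -15)
W = -63 (W = -15*5 + 12 = -75 + 12 = -63)
335 + W*(-328) = 335 - 63*(-328) = 335 + 20664 = 20999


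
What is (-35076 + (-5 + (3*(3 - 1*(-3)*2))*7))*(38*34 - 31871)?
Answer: 1066962468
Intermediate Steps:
(-35076 + (-5 + (3*(3 - 1*(-3)*2))*7))*(38*34 - 31871) = (-35076 + (-5 + (3*(3 + 3*2))*7))*(1292 - 31871) = (-35076 + (-5 + (3*(3 + 6))*7))*(-30579) = (-35076 + (-5 + (3*9)*7))*(-30579) = (-35076 + (-5 + 27*7))*(-30579) = (-35076 + (-5 + 189))*(-30579) = (-35076 + 184)*(-30579) = -34892*(-30579) = 1066962468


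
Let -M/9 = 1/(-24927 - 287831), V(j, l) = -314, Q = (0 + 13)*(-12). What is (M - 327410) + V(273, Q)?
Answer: -102498302783/312758 ≈ -3.2772e+5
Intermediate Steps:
Q = -156 (Q = 13*(-12) = -156)
M = 9/312758 (M = -9/(-24927 - 287831) = -9/(-312758) = -9*(-1/312758) = 9/312758 ≈ 2.8776e-5)
(M - 327410) + V(273, Q) = (9/312758 - 327410) - 314 = -102400096771/312758 - 314 = -102498302783/312758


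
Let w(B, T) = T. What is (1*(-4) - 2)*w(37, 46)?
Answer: -276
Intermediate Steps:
(1*(-4) - 2)*w(37, 46) = (1*(-4) - 2)*46 = (-4 - 2)*46 = -6*46 = -276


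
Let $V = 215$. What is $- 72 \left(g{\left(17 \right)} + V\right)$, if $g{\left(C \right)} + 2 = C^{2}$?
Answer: $-36144$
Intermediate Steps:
$g{\left(C \right)} = -2 + C^{2}$
$- 72 \left(g{\left(17 \right)} + V\right) = - 72 \left(\left(-2 + 17^{2}\right) + 215\right) = - 72 \left(\left(-2 + 289\right) + 215\right) = - 72 \left(287 + 215\right) = \left(-72\right) 502 = -36144$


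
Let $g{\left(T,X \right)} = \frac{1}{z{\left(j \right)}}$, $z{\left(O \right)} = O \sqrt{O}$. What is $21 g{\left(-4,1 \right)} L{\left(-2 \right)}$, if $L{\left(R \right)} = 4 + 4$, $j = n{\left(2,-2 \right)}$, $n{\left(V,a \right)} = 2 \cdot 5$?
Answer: $\frac{42 \sqrt{10}}{25} \approx 5.3126$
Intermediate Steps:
$n{\left(V,a \right)} = 10$
$j = 10$
$z{\left(O \right)} = O^{\frac{3}{2}}$
$g{\left(T,X \right)} = \frac{\sqrt{10}}{100}$ ($g{\left(T,X \right)} = \frac{1}{10^{\frac{3}{2}}} = \frac{1}{10 \sqrt{10}} = \frac{\sqrt{10}}{100}$)
$L{\left(R \right)} = 8$
$21 g{\left(-4,1 \right)} L{\left(-2 \right)} = 21 \frac{\sqrt{10}}{100} \cdot 8 = \frac{21 \sqrt{10}}{100} \cdot 8 = \frac{42 \sqrt{10}}{25}$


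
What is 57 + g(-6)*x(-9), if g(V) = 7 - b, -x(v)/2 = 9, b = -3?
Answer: -123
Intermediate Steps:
x(v) = -18 (x(v) = -2*9 = -18)
g(V) = 10 (g(V) = 7 - 1*(-3) = 7 + 3 = 10)
57 + g(-6)*x(-9) = 57 + 10*(-18) = 57 - 180 = -123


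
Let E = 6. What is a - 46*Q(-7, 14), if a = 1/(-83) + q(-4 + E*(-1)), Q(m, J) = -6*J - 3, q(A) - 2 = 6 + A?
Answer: 331999/83 ≈ 4000.0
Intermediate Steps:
q(A) = 8 + A (q(A) = 2 + (6 + A) = 8 + A)
Q(m, J) = -3 - 6*J
a = -167/83 (a = 1/(-83) + (8 + (-4 + 6*(-1))) = -1/83 + (8 + (-4 - 6)) = -1/83 + (8 - 10) = -1/83 - 2 = -167/83 ≈ -2.0120)
a - 46*Q(-7, 14) = -167/83 - 46*(-3 - 6*14) = -167/83 - 46*(-3 - 84) = -167/83 - 46*(-87) = -167/83 + 4002 = 331999/83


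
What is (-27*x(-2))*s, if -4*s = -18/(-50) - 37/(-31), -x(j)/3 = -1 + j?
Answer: 73143/775 ≈ 94.378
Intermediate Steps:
x(j) = 3 - 3*j (x(j) = -3*(-1 + j) = 3 - 3*j)
s = -301/775 (s = -(-18/(-50) - 37/(-31))/4 = -(-18*(-1/50) - 37*(-1/31))/4 = -(9/25 + 37/31)/4 = -¼*1204/775 = -301/775 ≈ -0.38839)
(-27*x(-2))*s = -27*(3 - 3*(-2))*(-301/775) = -27*(3 + 6)*(-301/775) = -27*9*(-301/775) = -243*(-301/775) = 73143/775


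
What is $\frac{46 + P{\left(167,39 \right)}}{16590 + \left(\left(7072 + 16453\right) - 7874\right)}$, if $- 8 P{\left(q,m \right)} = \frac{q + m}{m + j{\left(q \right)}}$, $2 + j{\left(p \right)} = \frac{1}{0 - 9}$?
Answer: $\frac{60161}{42816048} \approx 0.0014051$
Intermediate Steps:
$j{\left(p \right)} = - \frac{19}{9}$ ($j{\left(p \right)} = -2 + \frac{1}{0 - 9} = -2 + \frac{1}{-9} = -2 - \frac{1}{9} = - \frac{19}{9}$)
$P{\left(q,m \right)} = - \frac{m + q}{8 \left(- \frac{19}{9} + m\right)}$ ($P{\left(q,m \right)} = - \frac{\left(q + m\right) \frac{1}{m - \frac{19}{9}}}{8} = - \frac{\left(m + q\right) \frac{1}{- \frac{19}{9} + m}}{8} = - \frac{\frac{1}{- \frac{19}{9} + m} \left(m + q\right)}{8} = - \frac{m + q}{8 \left(- \frac{19}{9} + m\right)}$)
$\frac{46 + P{\left(167,39 \right)}}{16590 + \left(\left(7072 + 16453\right) - 7874\right)} = \frac{46 + \frac{9 \left(\left(-1\right) 39 - 167\right)}{8 \left(-19 + 9 \cdot 39\right)}}{16590 + \left(\left(7072 + 16453\right) - 7874\right)} = \frac{46 + \frac{9 \left(-39 - 167\right)}{8 \left(-19 + 351\right)}}{16590 + \left(23525 - 7874\right)} = \frac{46 + \frac{9}{8} \cdot \frac{1}{332} \left(-206\right)}{16590 + 15651} = \frac{46 + \frac{9}{8} \cdot \frac{1}{332} \left(-206\right)}{32241} = \left(46 - \frac{927}{1328}\right) \frac{1}{32241} = \frac{60161}{1328} \cdot \frac{1}{32241} = \frac{60161}{42816048}$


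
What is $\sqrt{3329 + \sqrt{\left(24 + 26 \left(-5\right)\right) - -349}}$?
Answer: $\sqrt{3329 + 9 \sqrt{3}} \approx 57.832$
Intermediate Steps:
$\sqrt{3329 + \sqrt{\left(24 + 26 \left(-5\right)\right) - -349}} = \sqrt{3329 + \sqrt{\left(24 - 130\right) + \left(-3 + 352\right)}} = \sqrt{3329 + \sqrt{-106 + 349}} = \sqrt{3329 + \sqrt{243}} = \sqrt{3329 + 9 \sqrt{3}}$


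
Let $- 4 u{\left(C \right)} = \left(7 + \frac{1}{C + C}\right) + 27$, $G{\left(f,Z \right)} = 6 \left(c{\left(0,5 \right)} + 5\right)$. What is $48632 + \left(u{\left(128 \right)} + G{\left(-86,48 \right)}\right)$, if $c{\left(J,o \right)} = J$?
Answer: $\frac{49821183}{1024} \approx 48654.0$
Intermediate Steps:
$G{\left(f,Z \right)} = 30$ ($G{\left(f,Z \right)} = 6 \left(0 + 5\right) = 6 \cdot 5 = 30$)
$u{\left(C \right)} = - \frac{17}{2} - \frac{1}{8 C}$ ($u{\left(C \right)} = - \frac{\left(7 + \frac{1}{C + C}\right) + 27}{4} = - \frac{\left(7 + \frac{1}{2 C}\right) + 27}{4} = - \frac{34 + \frac{1}{2 C}}{4} = - \frac{17}{2} - \frac{1}{8 C}$)
$48632 + \left(u{\left(128 \right)} + G{\left(-86,48 \right)}\right) = 48632 + \left(\frac{-1 - 8704}{8 \cdot 128} + 30\right) = 48632 + \left(\frac{1}{8} \cdot \frac{1}{128} \left(-1 - 8704\right) + 30\right) = 48632 + \left(\frac{1}{8} \cdot \frac{1}{128} \left(-8705\right) + 30\right) = 48632 + \left(- \frac{8705}{1024} + 30\right) = 48632 + \frac{22015}{1024} = \frac{49821183}{1024}$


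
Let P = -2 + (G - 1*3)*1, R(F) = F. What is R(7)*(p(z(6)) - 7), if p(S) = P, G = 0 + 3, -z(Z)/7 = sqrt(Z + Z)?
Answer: -63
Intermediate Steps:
z(Z) = -7*sqrt(2)*sqrt(Z) (z(Z) = -7*sqrt(Z + Z) = -7*sqrt(2)*sqrt(Z))
G = 3
P = -2 (P = -2 + (3 - 1*3)*1 = -2 + (3 - 3)*1 = -2 + 0*1 = -2 + 0 = -2)
p(S) = -2
R(7)*(p(z(6)) - 7) = 7*(-2 - 7) = 7*(-9) = -63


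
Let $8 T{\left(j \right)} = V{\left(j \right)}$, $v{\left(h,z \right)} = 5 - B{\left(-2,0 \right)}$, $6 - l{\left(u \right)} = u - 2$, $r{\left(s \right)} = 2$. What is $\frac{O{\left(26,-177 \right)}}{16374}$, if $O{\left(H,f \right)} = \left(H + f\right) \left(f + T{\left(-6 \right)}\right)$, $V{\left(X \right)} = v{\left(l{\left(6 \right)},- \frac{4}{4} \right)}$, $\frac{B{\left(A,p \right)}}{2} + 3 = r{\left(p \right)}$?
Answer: $\frac{212759}{130992} \approx 1.6242$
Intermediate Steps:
$l{\left(u \right)} = 8 - u$ ($l{\left(u \right)} = 6 - \left(u - 2\right) = 6 - \left(-2 + u\right) = 8 - u$)
$B{\left(A,p \right)} = -2$ ($B{\left(A,p \right)} = -6 + 2 \cdot 2 = -6 + 4 = -2$)
$v{\left(h,z \right)} = 7$ ($v{\left(h,z \right)} = 5 - -2 = 5 + 2 = 7$)
$V{\left(X \right)} = 7$
$T{\left(j \right)} = \frac{7}{8}$ ($T{\left(j \right)} = \frac{1}{8} \cdot 7 = \frac{7}{8}$)
$O{\left(H,f \right)} = \left(\frac{7}{8} + f\right) \left(H + f\right)$ ($O{\left(H,f \right)} = \left(H + f\right) \left(f + \frac{7}{8}\right) = \left(H + f\right) \left(\frac{7}{8} + f\right) = \left(\frac{7}{8} + f\right) \left(H + f\right)$)
$\frac{O{\left(26,-177 \right)}}{16374} = \frac{\left(-177\right)^{2} + \frac{7}{8} \cdot 26 + \frac{7}{8} \left(-177\right) + 26 \left(-177\right)}{16374} = \left(31329 + \frac{91}{4} - \frac{1239}{8} - 4602\right) \frac{1}{16374} = \frac{212759}{8} \cdot \frac{1}{16374} = \frac{212759}{130992}$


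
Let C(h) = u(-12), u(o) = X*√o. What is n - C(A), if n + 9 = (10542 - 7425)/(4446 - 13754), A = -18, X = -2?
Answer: -86889/9308 + 4*I*√3 ≈ -9.3349 + 6.9282*I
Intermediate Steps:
n = -86889/9308 (n = -9 + (10542 - 7425)/(4446 - 13754) = -9 + 3117/(-9308) = -9 + 3117*(-1/9308) = -9 - 3117/9308 = -86889/9308 ≈ -9.3349)
u(o) = -2*√o
C(h) = -4*I*√3
n - C(A) = -86889/9308 - (-4)*I*√3 = -86889/9308 + 4*I*√3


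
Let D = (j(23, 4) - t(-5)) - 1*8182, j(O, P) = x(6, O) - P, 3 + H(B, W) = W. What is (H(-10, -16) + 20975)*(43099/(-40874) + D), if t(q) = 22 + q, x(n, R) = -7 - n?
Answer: -3519181766074/20437 ≈ -1.7220e+8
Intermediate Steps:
H(B, W) = -3 + W
j(O, P) = -13 - P (j(O, P) = (-7 - 1*6) - P = (-7 - 6) - P = -13 - P)
D = -8216 (D = ((-13 - 1*4) - (22 - 5)) - 1*8182 = ((-13 - 4) - 1*17) - 8182 = (-17 - 17) - 8182 = -34 - 8182 = -8216)
(H(-10, -16) + 20975)*(43099/(-40874) + D) = ((-3 - 16) + 20975)*(43099/(-40874) - 8216) = (-19 + 20975)*(43099*(-1/40874) - 8216) = 20956*(-43099/40874 - 8216) = 20956*(-335863883/40874) = -3519181766074/20437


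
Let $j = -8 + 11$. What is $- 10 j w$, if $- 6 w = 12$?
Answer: $60$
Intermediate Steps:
$j = 3$
$w = -2$ ($w = \left(- \frac{1}{6}\right) 12 = -2$)
$- 10 j w = \left(-10\right) 3 \left(-2\right) = \left(-30\right) \left(-2\right) = 60$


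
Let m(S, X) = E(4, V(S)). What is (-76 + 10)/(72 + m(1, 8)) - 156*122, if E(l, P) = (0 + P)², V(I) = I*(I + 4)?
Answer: -1846170/97 ≈ -19033.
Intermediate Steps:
V(I) = I*(4 + I)
E(l, P) = P²
m(S, X) = S²*(4 + S)² (m(S, X) = (S*(4 + S))² = S²*(4 + S)²)
(-76 + 10)/(72 + m(1, 8)) - 156*122 = (-76 + 10)/(72 + 1²*(4 + 1)²) - 156*122 = -66/(72 + 1*5²) - 19032 = -66/(72 + 1*25) - 19032 = -66/(72 + 25) - 19032 = -66/97 - 19032 = -1846170/97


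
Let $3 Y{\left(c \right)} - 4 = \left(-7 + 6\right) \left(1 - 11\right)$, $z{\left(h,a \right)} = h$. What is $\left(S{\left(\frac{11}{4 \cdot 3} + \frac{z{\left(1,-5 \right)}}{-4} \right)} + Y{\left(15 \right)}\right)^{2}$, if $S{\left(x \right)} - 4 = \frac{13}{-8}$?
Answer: $\frac{28561}{576} \approx 49.585$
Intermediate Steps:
$Y{\left(c \right)} = \frac{14}{3}$ ($Y{\left(c \right)} = \frac{4}{3} + \frac{\left(-7 + 6\right) \left(1 - 11\right)}{3} = \frac{4}{3} + \frac{\left(-1\right) \left(-10\right)}{3} = \frac{4}{3} + \frac{1}{3} \cdot 10 = \frac{4}{3} + \frac{10}{3} = \frac{14}{3}$)
$S{\left(x \right)} = \frac{19}{8}$ ($S{\left(x \right)} = 4 + \frac{13}{-8} = 4 + 13 \left(- \frac{1}{8}\right) = 4 - \frac{13}{8} = \frac{19}{8}$)
$\left(S{\left(\frac{11}{4 \cdot 3} + \frac{z{\left(1,-5 \right)}}{-4} \right)} + Y{\left(15 \right)}\right)^{2} = \left(\frac{19}{8} + \frac{14}{3}\right)^{2} = \left(\frac{169}{24}\right)^{2} = \frac{28561}{576}$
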